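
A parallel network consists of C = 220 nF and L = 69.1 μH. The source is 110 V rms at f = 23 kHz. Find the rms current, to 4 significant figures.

ω = 2πf = 144500 rad/s
X_L = ωL = 9.986 Ω
X_C = 1/(ωC) = 31.45 Ω
Parallel: admittances add. Y = 1/(jωL) + jωC
Y = (0 − j0.06835) S
|Y| = 0.06835 S → |Z| = 1/|Y| = 14.63 Ω, ∠Z = −∠Y = 90.00°
I = V/|Z| = 110/14.63 = 7.518 A

7.518 A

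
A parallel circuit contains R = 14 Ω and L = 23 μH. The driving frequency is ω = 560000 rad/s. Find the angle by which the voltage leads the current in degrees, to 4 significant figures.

47.39°

X_L = ωL = 12.88 Ω
Parallel: admittances add. Y = 1/R + 1/(jωL)
Y = (0.07143 − j0.07764) S
|Y| = 0.1055 S → |Z| = 1/|Y| = 9.479 Ω, ∠Z = −∠Y = 47.39°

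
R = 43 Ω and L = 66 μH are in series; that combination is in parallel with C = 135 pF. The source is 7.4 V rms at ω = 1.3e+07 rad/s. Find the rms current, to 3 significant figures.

4.41 mA

X_L = ωL = 858 Ω
X_C = 1/(ωC) = 570 Ω
Branch 1 (R+jX_L): Z₁ = 43.0 + j858 Ω, |Z₁| = 859 Ω
Branch 2 (−jX_C): Z₂ = −j570 Ω
Parallel: Z = Z₁Z₂/(Z₁+Z₂), |Z| = 1680 Ω, ∠Z = -84.4°
I = V/|Z| = 7.4/1680 = 4.41 mA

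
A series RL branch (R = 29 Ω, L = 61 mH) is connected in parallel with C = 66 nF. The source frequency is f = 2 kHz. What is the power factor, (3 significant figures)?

ω = 2πf = 12570 rad/s
X_L = ωL = 767 Ω
X_C = 1/(ωC) = 1210 Ω
Branch 1 (R+jX_L): Z₁ = 29.0 + j767 Ω, |Z₁| = 767 Ω
Branch 2 (−jX_C): Z₂ = −j1210 Ω
Parallel: Z = Z₁Z₂/(Z₁+Z₂), |Z| = 2100 Ω, ∠Z = 84.1°
cos φ = cos(84.1°) = 0.104

0.104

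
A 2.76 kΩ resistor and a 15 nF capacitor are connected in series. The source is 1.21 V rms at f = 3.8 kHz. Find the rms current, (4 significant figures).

ω = 2πf = 23880 rad/s
X_C = 1/(ωC) = 2792 Ω
Z = 2760 − j2792 Ω
|Z| = √(2760² + 2792²) = 3926 Ω
I = V/|Z| = 1.21/3926 = 308.2 μA

308.2 μA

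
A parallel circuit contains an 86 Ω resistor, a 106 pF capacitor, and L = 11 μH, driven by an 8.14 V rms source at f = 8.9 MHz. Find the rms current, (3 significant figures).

ω = 2πf = 5.592e+07 rad/s
X_L = ωL = 615 Ω
X_C = 1/(ωC) = 169 Ω
Parallel: admittances add. Y = 1/R + 1/(jωL) + jωC
Y = (0.0116 + j0.00430) S
|Y| = 0.0124 S → |Z| = 1/|Y| = 80.7 Ω, ∠Z = −∠Y = -20.3°
I = V/|Z| = 8.14/80.7 = 101 mA

101 mA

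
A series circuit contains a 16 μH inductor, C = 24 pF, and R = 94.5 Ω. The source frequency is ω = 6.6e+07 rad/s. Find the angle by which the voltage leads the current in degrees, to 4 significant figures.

77.46°

X_L = ωL = 1056 Ω
X_C = 1/(ωC) = 631.3 Ω
Net reactance X = X_L − X_C = 424.7 Ω
Z = 94.50 + j424.7 Ω
|Z| = √(94.50² + 424.7²) = 435.1 Ω
∠Z = arctan(424.7/94.50) = 77.46°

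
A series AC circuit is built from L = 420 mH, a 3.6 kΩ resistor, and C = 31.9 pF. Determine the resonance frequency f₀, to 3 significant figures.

43.5 kHz

ω₀ = 1/√(LC) = 1/√(0.42 × 3.19e-11) = 273200 rad/s
f₀ = ω₀/(2π) = 43.5 kHz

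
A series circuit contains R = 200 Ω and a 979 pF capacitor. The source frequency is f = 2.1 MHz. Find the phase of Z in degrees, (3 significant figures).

-21.2°

ω = 2πf = 1.319e+07 rad/s
X_C = 1/(ωC) = 77.4 Ω
Z = 200 − j77.4 Ω
|Z| = √(200² + 77.4²) = 214 Ω
∠Z = arctan(-77.4/200) = -21.2°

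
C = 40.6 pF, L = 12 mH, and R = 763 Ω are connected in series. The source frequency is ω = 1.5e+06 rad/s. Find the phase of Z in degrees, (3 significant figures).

64.2°

X_L = ωL = 18000 Ω
X_C = 1/(ωC) = 16400 Ω
Net reactance X = X_L − X_C = 1580 Ω
Z = 763 + j1580 Ω
|Z| = √(763² + 1580²) = 1750 Ω
∠Z = arctan(1580/763) = 64.2°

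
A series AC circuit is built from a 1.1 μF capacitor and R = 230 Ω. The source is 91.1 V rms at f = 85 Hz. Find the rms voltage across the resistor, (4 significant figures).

ω = 2πf = 534.1 rad/s
X_C = 1/(ωC) = 1702 Ω
Z = 230.0 − j1702 Ω
|Z| = √(230.0² + 1702²) = 1718 Ω
I = V/|Z| = 53.04 mA
V_R = I·|Z_R| = 0.05304 × 230.0 = 12.20 V

12.20 V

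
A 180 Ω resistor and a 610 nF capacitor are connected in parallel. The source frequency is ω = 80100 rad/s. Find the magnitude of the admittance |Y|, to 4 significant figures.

49.18 mS

X_C = 1/(ωC) = 20.47 Ω
Parallel: admittances add. Y = 1/R + jωC
Y = (0.005556 + j0.04886) S
|Y| = 0.04918 S → |Z| = 1/|Y| = 20.34 Ω, ∠Z = −∠Y = -83.51°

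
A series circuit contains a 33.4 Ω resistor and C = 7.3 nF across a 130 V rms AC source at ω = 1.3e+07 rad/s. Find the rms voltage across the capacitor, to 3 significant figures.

39.1 V

X_C = 1/(ωC) = 10.5 Ω
Z = 33.4 − j10.5 Ω
|Z| = √(33.4² + 10.5²) = 35.0 Ω
I = V/|Z| = 3.71 A
V_C = I·|Z_C| = 3.71 × 10.5 = 39.1 V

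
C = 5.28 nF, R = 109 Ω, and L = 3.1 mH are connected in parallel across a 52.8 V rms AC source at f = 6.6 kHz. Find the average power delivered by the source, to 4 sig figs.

25.58 W

ω = 2πf = 41470 rad/s
X_L = ωL = 128.6 Ω
X_C = 1/(ωC) = 4567 Ω
Parallel: admittances add. Y = 1/R + 1/(jωL) + jωC
Y = (0.009174 − j0.007560) S
|Y| = 0.01189 S → |Z| = 1/|Y| = 84.12 Ω, ∠Z = −∠Y = 39.49°
I = V/|Z| = 627.7 mA
P = VI cos φ = 52.8 × 0.6277 × cos(39.49°) = 25.58 W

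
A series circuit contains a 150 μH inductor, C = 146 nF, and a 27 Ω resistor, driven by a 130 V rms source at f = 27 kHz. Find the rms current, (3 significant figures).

ω = 2πf = 169600 rad/s
X_L = ωL = 25.4 Ω
X_C = 1/(ωC) = 40.4 Ω
Net reactance X = X_L − X_C = -14.9 Ω
Z = 27.0 − j14.9 Ω
|Z| = √(27.0² + 14.9²) = 30.9 Ω
I = V/|Z| = 130/30.9 = 4.21 A

4.21 A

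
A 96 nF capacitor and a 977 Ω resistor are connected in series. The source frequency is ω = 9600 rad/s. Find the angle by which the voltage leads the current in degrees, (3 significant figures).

X_C = 1/(ωC) = 1090 Ω
Z = 977 − j1090 Ω
|Z| = √(977² + 1090²) = 1460 Ω
∠Z = arctan(-1090/977) = -48.0°

-48.0°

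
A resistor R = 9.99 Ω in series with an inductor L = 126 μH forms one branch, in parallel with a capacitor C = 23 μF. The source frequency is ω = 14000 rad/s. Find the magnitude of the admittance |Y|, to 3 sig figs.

X_L = ωL = 1.76 Ω
X_C = 1/(ωC) = 3.11 Ω
Branch 1 (R+jX_L): Z₁ = 9.99 + j1.76 Ω, |Z₁| = 10.1 Ω
Branch 2 (−jX_C): Z₂ = −j3.11 Ω
Parallel: Z = Z₁Z₂/(Z₁+Z₂), |Z| = 3.13 Ω, ∠Z = -72.3°
|Y| = 1/|Z| = 320 mS

320 mS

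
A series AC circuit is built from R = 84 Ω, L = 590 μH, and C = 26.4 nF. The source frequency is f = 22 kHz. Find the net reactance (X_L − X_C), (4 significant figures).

-192.5 Ω

ω = 2πf = 138200 rad/s
X_L = ωL = 81.56 Ω
X_C = 1/(ωC) = 274.0 Ω
X = 81.56 − 274.0 = -192.5 Ω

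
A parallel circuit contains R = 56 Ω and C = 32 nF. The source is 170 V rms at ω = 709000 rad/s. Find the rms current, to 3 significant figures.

X_C = 1/(ωC) = 44.1 Ω
Parallel: admittances add. Y = 1/R + jωC
Y = (0.0179 + j0.0227) S
|Y| = 0.0289 S → |Z| = 1/|Y| = 34.6 Ω, ∠Z = −∠Y = -51.8°
I = V/|Z| = 170/34.6 = 4.91 A

4.91 A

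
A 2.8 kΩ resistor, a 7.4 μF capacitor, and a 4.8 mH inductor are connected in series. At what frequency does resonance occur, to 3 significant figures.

ω₀ = 1/√(LC) = 1/√(0.0048 × 7.4e-06) = 5306 rad/s
f₀ = ω₀/(2π) = 844 Hz

844 Hz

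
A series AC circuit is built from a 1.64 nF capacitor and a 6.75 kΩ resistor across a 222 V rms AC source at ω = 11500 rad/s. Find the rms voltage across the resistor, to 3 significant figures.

X_C = 1/(ωC) = 53000 Ω
Z = 6750 − j53000 Ω
|Z| = √(6750² + 53000²) = 53500 Ω
I = V/|Z| = 4.15 mA
V_R = I·|Z_R| = 0.00415 × 6750 = 28.0 V

28.0 V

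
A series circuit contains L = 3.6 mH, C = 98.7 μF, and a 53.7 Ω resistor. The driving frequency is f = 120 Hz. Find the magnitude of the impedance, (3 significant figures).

54.8 Ω

ω = 2πf = 754.0 rad/s
X_L = ωL = 2.71 Ω
X_C = 1/(ωC) = 13.4 Ω
Net reactance X = X_L − X_C = -10.7 Ω
Z = 53.7 − j10.7 Ω
|Z| = √(53.7² + 10.7²) = 54.8 Ω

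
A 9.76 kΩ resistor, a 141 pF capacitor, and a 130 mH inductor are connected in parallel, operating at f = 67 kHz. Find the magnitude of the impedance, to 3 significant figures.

9060 Ω

ω = 2πf = 421000 rad/s
X_L = ωL = 54700 Ω
X_C = 1/(ωC) = 16800 Ω
Parallel: admittances add. Y = 1/R + 1/(jωL) + jωC
Y = (0.000102 + j4.11e-05) S
|Y| = 0.000110 S → |Z| = 1/|Y| = 9060 Ω, ∠Z = −∠Y = -21.9°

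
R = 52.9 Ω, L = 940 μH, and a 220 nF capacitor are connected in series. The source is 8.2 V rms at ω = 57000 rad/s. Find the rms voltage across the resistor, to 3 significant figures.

X_L = ωL = 53.6 Ω
X_C = 1/(ωC) = 79.7 Ω
Net reactance X = X_L − X_C = -26.2 Ω
Z = 52.9 − j26.2 Ω
|Z| = √(52.9² + 26.2²) = 59.0 Ω
I = V/|Z| = 139 mA
V_R = I·|Z_R| = 0.139 × 52.9 = 7.35 V

7.35 V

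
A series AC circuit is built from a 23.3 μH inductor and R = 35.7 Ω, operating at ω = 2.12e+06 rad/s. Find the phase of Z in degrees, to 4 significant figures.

X_L = ωL = 49.40 Ω
Z = 35.70 + j49.40 Ω
|Z| = √(35.70² + 49.40²) = 60.95 Ω
∠Z = arctan(49.40/35.70) = 54.14°

54.14°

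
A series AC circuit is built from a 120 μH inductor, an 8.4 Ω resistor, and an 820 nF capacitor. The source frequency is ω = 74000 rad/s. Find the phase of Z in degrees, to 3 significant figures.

X_L = ωL = 8.88 Ω
X_C = 1/(ωC) = 16.5 Ω
Net reactance X = X_L − X_C = -7.60 Ω
Z = 8.40 − j7.60 Ω
|Z| = √(8.40² + 7.60²) = 11.3 Ω
∠Z = arctan(-7.60/8.40) = -42.1°

-42.1°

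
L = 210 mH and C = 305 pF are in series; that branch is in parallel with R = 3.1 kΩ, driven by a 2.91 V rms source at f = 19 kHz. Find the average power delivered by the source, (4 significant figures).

2.732 mW

ω = 2πf = 119400 rad/s
X_L = ωL = 25070 Ω
X_C = 1/(ωC) = 27460 Ω
Branch 1: Z₁ = R = 3100 Ω
Branch 2 (series LC): Z₂ = j(X_L − X_C) = −j2394 Ω
Parallel: Z = Z₁Z₂/(Z₁+Z₂), |Z| = 1895 Ω, ∠Z = -52.32°
I = V/|Z| = 1.536 mA
P = VI cos φ = 2.91 × 0.001536 × cos(-52.32°) = 2.732 mW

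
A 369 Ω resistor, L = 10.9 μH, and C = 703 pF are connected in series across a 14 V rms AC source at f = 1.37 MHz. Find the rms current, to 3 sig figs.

ω = 2πf = 8.608e+06 rad/s
X_L = ωL = 93.8 Ω
X_C = 1/(ωC) = 165 Ω
Net reactance X = X_L − X_C = -71.4 Ω
Z = 369 − j71.4 Ω
|Z| = √(369² + 71.4²) = 376 Ω
I = V/|Z| = 14/376 = 37.2 mA

37.2 mA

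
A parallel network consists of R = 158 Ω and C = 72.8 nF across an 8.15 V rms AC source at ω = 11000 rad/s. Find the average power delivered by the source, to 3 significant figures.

X_C = 1/(ωC) = 1250 Ω
Parallel: admittances add. Y = 1/R + jωC
Y = (0.00633 + j0.000801) S
|Y| = 0.00638 S → |Z| = 1/|Y| = 157 Ω, ∠Z = −∠Y = -7.21°
I = V/|Z| = 52.0 mA
P = VI cos φ = 8.15 × 0.0520 × cos(-7.21°) = 420 mW

420 mW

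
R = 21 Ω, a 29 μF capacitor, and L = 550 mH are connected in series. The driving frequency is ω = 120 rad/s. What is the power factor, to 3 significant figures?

0.0944

X_L = ωL = 66.0 Ω
X_C = 1/(ωC) = 287 Ω
Net reactance X = X_L − X_C = -221 Ω
Z = 21.0 − j221 Ω
|Z| = √(21.0² + 221²) = 222 Ω
∠Z = arctan(-221/21.0) = -84.6°
cos φ = cos(-84.6°) = 0.0944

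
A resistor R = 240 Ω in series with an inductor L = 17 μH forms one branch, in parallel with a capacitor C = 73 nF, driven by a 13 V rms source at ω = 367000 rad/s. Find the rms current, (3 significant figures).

351 mA

X_L = ωL = 6.24 Ω
X_C = 1/(ωC) = 37.3 Ω
Branch 1 (R+jX_L): Z₁ = 240 + j6.24 Ω, |Z₁| = 240 Ω
Branch 2 (−jX_C): Z₂ = −j37.3 Ω
Parallel: Z = Z₁Z₂/(Z₁+Z₂), |Z| = 37.0 Ω, ∠Z = -81.1°
I = V/|Z| = 13/37.0 = 351 mA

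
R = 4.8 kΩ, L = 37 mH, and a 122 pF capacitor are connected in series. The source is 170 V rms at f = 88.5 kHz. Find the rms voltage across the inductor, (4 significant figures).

ω = 2πf = 556100 rad/s
X_L = ωL = 20570 Ω
X_C = 1/(ωC) = 14740 Ω
Net reactance X = X_L − X_C = 5834 Ω
Z = 4800 + j5834 Ω
|Z| = √(4800² + 5834²) = 7555 Ω
I = V/|Z| = 22.50 mA
V_L = I·|Z_L| = 0.02250 × 20570 = 463.0 V

463.0 V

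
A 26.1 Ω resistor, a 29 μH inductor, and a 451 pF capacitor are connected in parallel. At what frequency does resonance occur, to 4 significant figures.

ω₀ = 1/√(LC) = 1/√(2.9e-05 × 4.51e-10) = 8.744e+06 rad/s
f₀ = ω₀/(2π) = 1.392 MHz

1.392 MHz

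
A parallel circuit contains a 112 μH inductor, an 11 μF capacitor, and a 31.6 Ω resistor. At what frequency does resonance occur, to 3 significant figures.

ω₀ = 1/√(LC) = 1/√(0.000112 × 1.1e-05) = 28490 rad/s
f₀ = ω₀/(2π) = 4.53 kHz

4.53 kHz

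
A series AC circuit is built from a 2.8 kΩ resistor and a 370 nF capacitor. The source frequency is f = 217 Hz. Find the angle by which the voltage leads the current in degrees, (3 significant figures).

ω = 2πf = 1363 rad/s
X_C = 1/(ωC) = 1980 Ω
Z = 2800 − j1980 Ω
|Z| = √(2800² + 1980²) = 3430 Ω
∠Z = arctan(-1980/2800) = -35.3°

-35.3°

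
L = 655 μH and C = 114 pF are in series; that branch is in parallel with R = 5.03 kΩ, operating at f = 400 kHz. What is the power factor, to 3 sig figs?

ω = 2πf = 2.513e+06 rad/s
X_L = ωL = 1650 Ω
X_C = 1/(ωC) = 3490 Ω
Branch 1: Z₁ = R = 5030 Ω
Branch 2 (series LC): Z₂ = j(X_L − X_C) = −j1840 Ω
Parallel: Z = Z₁Z₂/(Z₁+Z₂), |Z| = 1730 Ω, ∠Z = -69.9°
cos φ = cos(-69.9°) = 0.344

0.344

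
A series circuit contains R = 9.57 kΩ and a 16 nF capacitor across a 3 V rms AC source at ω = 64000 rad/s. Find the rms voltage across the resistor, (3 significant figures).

X_C = 1/(ωC) = 977 Ω
Z = 9570 − j977 Ω
|Z| = √(9570² + 977²) = 9620 Ω
I = V/|Z| = 312 μA
V_R = I·|Z_R| = 0.000312 × 9570 = 2.98 V

2.98 V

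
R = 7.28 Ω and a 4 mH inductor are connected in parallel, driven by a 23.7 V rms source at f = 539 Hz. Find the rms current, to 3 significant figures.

ω = 2πf = 3387 rad/s
X_L = ωL = 13.5 Ω
Parallel: admittances add. Y = 1/R + 1/(jωL)
Y = (0.137 − j0.0738) S
|Y| = 0.156 S → |Z| = 1/|Y| = 6.41 Ω, ∠Z = −∠Y = 28.3°
I = V/|Z| = 23.7/6.41 = 3.70 A

3.70 A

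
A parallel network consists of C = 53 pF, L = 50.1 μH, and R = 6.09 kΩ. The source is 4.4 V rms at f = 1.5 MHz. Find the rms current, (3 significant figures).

7.16 mA

ω = 2πf = 9.425e+06 rad/s
X_L = ωL = 472 Ω
X_C = 1/(ωC) = 2000 Ω
Parallel: admittances add. Y = 1/R + 1/(jωL) + jωC
Y = (0.000164 − j0.00162) S
|Y| = 0.00163 S → |Z| = 1/|Y| = 615 Ω, ∠Z = −∠Y = 84.2°
I = V/|Z| = 4.4/615 = 7.16 mA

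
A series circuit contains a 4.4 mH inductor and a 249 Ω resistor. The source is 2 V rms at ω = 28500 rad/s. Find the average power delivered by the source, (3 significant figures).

X_L = ωL = 125 Ω
Z = 249 + j125 Ω
|Z| = √(249² + 125²) = 279 Ω
∠Z = arctan(125/249) = 26.7°
I = V/|Z| = 7.17 mA
P = VI cos φ = 2 × 0.00717 × cos(26.7°) = 12.8 mW

12.8 mW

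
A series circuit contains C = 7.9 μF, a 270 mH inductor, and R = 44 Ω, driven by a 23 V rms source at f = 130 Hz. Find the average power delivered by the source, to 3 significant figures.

3.73 W

ω = 2πf = 816.8 rad/s
X_L = ωL = 221 Ω
X_C = 1/(ωC) = 155 Ω
Net reactance X = X_L − X_C = 65.6 Ω
Z = 44.0 + j65.6 Ω
|Z| = √(44.0² + 65.6²) = 79.0 Ω
∠Z = arctan(65.6/44.0) = 56.1°
I = V/|Z| = 291 mA
P = VI cos φ = 23 × 0.291 × cos(56.1°) = 3.73 W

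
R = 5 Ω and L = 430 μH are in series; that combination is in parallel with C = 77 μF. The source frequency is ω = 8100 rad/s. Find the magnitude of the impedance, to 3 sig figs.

X_L = ωL = 3.48 Ω
X_C = 1/(ωC) = 1.60 Ω
Branch 1 (R+jX_L): Z₁ = 5.00 + j3.48 Ω, |Z₁| = 6.09 Ω
Branch 2 (−jX_C): Z₂ = −j1.60 Ω
Parallel: Z = Z₁Z₂/(Z₁+Z₂), |Z| = 1.83 Ω, ∠Z = -75.7°

1.83 Ω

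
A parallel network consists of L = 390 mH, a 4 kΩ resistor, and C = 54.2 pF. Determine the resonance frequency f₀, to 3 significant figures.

ω₀ = 1/√(LC) = 1/√(0.39 × 5.42e-11) = 217500 rad/s
f₀ = ω₀/(2π) = 34.6 kHz

34.6 kHz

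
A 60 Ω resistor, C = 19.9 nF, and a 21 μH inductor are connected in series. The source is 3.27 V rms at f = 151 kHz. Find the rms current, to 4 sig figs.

ω = 2πf = 948800 rad/s
X_L = ωL = 19.92 Ω
X_C = 1/(ωC) = 52.97 Ω
Net reactance X = X_L − X_C = -33.04 Ω
Z = 60.00 − j33.04 Ω
|Z| = √(60.00² + 33.04²) = 68.50 Ω
I = V/|Z| = 3.27/68.50 = 47.74 mA

47.74 mA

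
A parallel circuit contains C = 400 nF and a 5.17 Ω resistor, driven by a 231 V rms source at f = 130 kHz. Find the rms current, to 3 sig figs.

ω = 2πf = 816800 rad/s
X_C = 1/(ωC) = 3.06 Ω
Parallel: admittances add. Y = 1/R + jωC
Y = (0.193 + j0.327) S
|Y| = 0.380 S → |Z| = 1/|Y| = 2.63 Ω, ∠Z = −∠Y = -59.4°
I = V/|Z| = 231/2.63 = 87.7 A

87.7 A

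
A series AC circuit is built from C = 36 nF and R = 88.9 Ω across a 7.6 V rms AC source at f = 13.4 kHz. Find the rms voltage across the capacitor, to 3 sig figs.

ω = 2πf = 84190 rad/s
X_C = 1/(ωC) = 330 Ω
Z = 88.9 − j330 Ω
|Z| = √(88.9² + 330²) = 342 Ω
I = V/|Z| = 22.2 mA
V_C = I·|Z_C| = 0.0222 × 330 = 7.34 V

7.34 V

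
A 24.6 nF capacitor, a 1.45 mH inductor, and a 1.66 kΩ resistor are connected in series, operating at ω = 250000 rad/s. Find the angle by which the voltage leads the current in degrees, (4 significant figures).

6.867°

X_L = ωL = 362.5 Ω
X_C = 1/(ωC) = 162.6 Ω
Net reactance X = X_L − X_C = 199.9 Ω
Z = 1660 + j199.9 Ω
|Z| = √(1660² + 199.9²) = 1672 Ω
∠Z = arctan(199.9/1660) = 6.867°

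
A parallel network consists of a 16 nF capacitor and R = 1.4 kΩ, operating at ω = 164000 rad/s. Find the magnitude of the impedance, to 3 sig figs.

368 Ω

X_C = 1/(ωC) = 381 Ω
Parallel: admittances add. Y = 1/R + jωC
Y = (0.000714 + j0.00262) S
|Y| = 0.00272 S → |Z| = 1/|Y| = 368 Ω, ∠Z = −∠Y = -74.8°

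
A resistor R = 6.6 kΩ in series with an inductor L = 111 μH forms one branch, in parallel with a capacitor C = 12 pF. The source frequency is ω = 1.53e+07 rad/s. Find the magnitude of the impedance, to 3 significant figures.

X_L = ωL = 1700 Ω
X_C = 1/(ωC) = 5450 Ω
Branch 1 (R+jX_L): Z₁ = 6600 + j1700 Ω, |Z₁| = 6810 Ω
Branch 2 (−jX_C): Z₂ = −j5450 Ω
Parallel: Z = Z₁Z₂/(Z₁+Z₂), |Z| = 4890 Ω, ∠Z = -46.0°

4890 Ω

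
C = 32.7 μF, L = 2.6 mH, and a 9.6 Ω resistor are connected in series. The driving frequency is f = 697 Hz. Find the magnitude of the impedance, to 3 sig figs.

ω = 2πf = 4379 rad/s
X_L = ωL = 11.4 Ω
X_C = 1/(ωC) = 6.98 Ω
Net reactance X = X_L − X_C = 4.40 Ω
Z = 9.60 + j4.40 Ω
|Z| = √(9.60² + 4.40²) = 10.6 Ω

10.6 Ω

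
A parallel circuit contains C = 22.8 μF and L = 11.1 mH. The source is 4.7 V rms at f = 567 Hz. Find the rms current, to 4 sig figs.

ω = 2πf = 3563 rad/s
X_L = ωL = 39.54 Ω
X_C = 1/(ωC) = 12.31 Ω
Parallel: admittances add. Y = 1/(jωL) + jωC
Y = (0 + j0.05594) S
|Y| = 0.05594 S → |Z| = 1/|Y| = 17.88 Ω, ∠Z = −∠Y = -90.00°
I = V/|Z| = 4.7/17.88 = 262.9 mA

262.9 mA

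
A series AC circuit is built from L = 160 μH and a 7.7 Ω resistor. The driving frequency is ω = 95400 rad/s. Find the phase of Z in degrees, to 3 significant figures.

63.2°

X_L = ωL = 15.3 Ω
Z = 7.70 + j15.3 Ω
|Z| = √(7.70² + 15.3²) = 17.1 Ω
∠Z = arctan(15.3/7.70) = 63.2°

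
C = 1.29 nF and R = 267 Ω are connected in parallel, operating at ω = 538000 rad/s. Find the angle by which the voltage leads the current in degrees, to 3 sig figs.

-10.5°

X_C = 1/(ωC) = 1440 Ω
Parallel: admittances add. Y = 1/R + jωC
Y = (0.00375 + j0.000694) S
|Y| = 0.00381 S → |Z| = 1/|Y| = 263 Ω, ∠Z = −∠Y = -10.5°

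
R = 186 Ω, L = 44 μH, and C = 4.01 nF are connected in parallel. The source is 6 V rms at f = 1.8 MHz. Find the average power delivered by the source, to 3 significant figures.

ω = 2πf = 1.131e+07 rad/s
X_L = ωL = 498 Ω
X_C = 1/(ωC) = 22.0 Ω
Parallel: admittances add. Y = 1/R + 1/(jωL) + jωC
Y = (0.00538 + j0.0433) S
|Y| = 0.0437 S → |Z| = 1/|Y| = 22.9 Ω, ∠Z = −∠Y = -82.9°
I = V/|Z| = 262 mA
P = VI cos φ = 6 × 0.262 × cos(-82.9°) = 194 mW

194 mW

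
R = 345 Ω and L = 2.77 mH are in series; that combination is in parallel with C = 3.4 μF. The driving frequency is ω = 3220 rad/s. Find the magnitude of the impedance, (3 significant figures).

X_L = ωL = 8.92 Ω
X_C = 1/(ωC) = 91.3 Ω
Branch 1 (R+jX_L): Z₁ = 345 + j8.92 Ω, |Z₁| = 345 Ω
Branch 2 (−jX_C): Z₂ = −j91.3 Ω
Parallel: Z = Z₁Z₂/(Z₁+Z₂), |Z| = 88.9 Ω, ∠Z = -75.1°

88.9 Ω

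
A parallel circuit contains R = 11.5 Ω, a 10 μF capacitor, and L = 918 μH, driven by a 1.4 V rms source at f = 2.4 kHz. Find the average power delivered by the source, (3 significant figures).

170 mW

ω = 2πf = 15080 rad/s
X_L = ωL = 13.8 Ω
X_C = 1/(ωC) = 6.63 Ω
Parallel: admittances add. Y = 1/R + 1/(jωL) + jωC
Y = (0.0870 + j0.0786) S
|Y| = 0.117 S → |Z| = 1/|Y| = 8.53 Ω, ∠Z = −∠Y = -42.1°
I = V/|Z| = 164 mA
P = VI cos φ = 1.4 × 0.164 × cos(-42.1°) = 170 mW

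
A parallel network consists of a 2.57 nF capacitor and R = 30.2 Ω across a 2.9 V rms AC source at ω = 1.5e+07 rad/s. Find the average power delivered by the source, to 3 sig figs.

278 mW

X_C = 1/(ωC) = 25.9 Ω
Parallel: admittances add. Y = 1/R + jωC
Y = (0.0331 + j0.0386) S
|Y| = 0.0508 S → |Z| = 1/|Y| = 19.7 Ω, ∠Z = −∠Y = -49.3°
I = V/|Z| = 147 mA
P = VI cos φ = 2.9 × 0.147 × cos(-49.3°) = 278 mW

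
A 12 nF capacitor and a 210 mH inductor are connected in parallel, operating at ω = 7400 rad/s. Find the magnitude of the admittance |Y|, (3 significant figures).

555 μS

X_L = ωL = 1550 Ω
X_C = 1/(ωC) = 11300 Ω
Parallel: admittances add. Y = 1/(jωL) + jωC
Y = (0 − j0.000555) S
|Y| = 0.000555 S → |Z| = 1/|Y| = 1800 Ω, ∠Z = −∠Y = 90.0°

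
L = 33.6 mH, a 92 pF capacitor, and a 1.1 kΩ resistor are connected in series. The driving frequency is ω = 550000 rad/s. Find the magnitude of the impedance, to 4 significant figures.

1690 Ω

X_L = ωL = 18480 Ω
X_C = 1/(ωC) = 19760 Ω
Net reactance X = X_L − X_C = -1283 Ω
Z = 1100 − j1283 Ω
|Z| = √(1100² + 1283²) = 1690 Ω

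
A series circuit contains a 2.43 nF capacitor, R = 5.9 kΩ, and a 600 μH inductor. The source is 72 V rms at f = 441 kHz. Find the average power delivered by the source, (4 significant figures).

ω = 2πf = 2.771e+06 rad/s
X_L = ωL = 1663 Ω
X_C = 1/(ωC) = 148.5 Ω
Net reactance X = X_L − X_C = 1514 Ω
Z = 5900 + j1514 Ω
|Z| = √(5900² + 1514²) = 6091 Ω
∠Z = arctan(1514/5900) = 14.39°
I = V/|Z| = 11.82 mA
P = VI cos φ = 72 × 0.01182 × cos(14.39°) = 824.4 mW

824.4 mW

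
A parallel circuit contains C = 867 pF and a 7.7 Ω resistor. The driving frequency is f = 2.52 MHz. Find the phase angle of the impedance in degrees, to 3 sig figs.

-6.03°

ω = 2πf = 1.583e+07 rad/s
X_C = 1/(ωC) = 72.8 Ω
Parallel: admittances add. Y = 1/R + jωC
Y = (0.130 + j0.0137) S
|Y| = 0.131 S → |Z| = 1/|Y| = 7.66 Ω, ∠Z = −∠Y = -6.03°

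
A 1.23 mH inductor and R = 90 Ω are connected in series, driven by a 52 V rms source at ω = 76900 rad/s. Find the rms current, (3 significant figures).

X_L = ωL = 94.6 Ω
Z = 90.0 + j94.6 Ω
|Z| = √(90.0² + 94.6²) = 131 Ω
I = V/|Z| = 52/131 = 398 mA

398 mA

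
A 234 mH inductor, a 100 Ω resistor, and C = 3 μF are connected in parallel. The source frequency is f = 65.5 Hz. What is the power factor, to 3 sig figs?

0.738

ω = 2πf = 411.5 rad/s
X_L = ωL = 96.3 Ω
X_C = 1/(ωC) = 810 Ω
Parallel: admittances add. Y = 1/R + 1/(jωL) + jωC
Y = (0.0100 − j0.00915) S
|Y| = 0.0136 S → |Z| = 1/|Y| = 73.8 Ω, ∠Z = −∠Y = 42.5°
cos φ = cos(42.5°) = 0.738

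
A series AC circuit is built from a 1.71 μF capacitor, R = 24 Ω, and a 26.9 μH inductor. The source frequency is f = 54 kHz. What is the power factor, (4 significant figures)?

ω = 2πf = 339300 rad/s
X_L = ωL = 9.127 Ω
X_C = 1/(ωC) = 1.724 Ω
Net reactance X = X_L − X_C = 7.403 Ω
Z = 24.00 + j7.403 Ω
|Z| = √(24.00² + 7.403²) = 25.12 Ω
∠Z = arctan(7.403/24.00) = 17.14°
cos φ = cos(17.14°) = 0.9556

0.9556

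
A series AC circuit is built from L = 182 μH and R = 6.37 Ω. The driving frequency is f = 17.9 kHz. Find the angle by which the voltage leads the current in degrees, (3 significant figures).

ω = 2πf = 112500 rad/s
X_L = ωL = 20.5 Ω
Z = 6.37 + j20.5 Ω
|Z| = √(6.37² + 20.5²) = 21.4 Ω
∠Z = arctan(20.5/6.37) = 72.7°

72.7°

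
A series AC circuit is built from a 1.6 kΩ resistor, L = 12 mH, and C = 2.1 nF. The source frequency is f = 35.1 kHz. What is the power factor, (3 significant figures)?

0.957

ω = 2πf = 220500 rad/s
X_L = ωL = 2650 Ω
X_C = 1/(ωC) = 2160 Ω
Net reactance X = X_L − X_C = 487 Ω
Z = 1600 + j487 Ω
|Z| = √(1600² + 487²) = 1670 Ω
∠Z = arctan(487/1600) = 16.9°
cos φ = cos(16.9°) = 0.957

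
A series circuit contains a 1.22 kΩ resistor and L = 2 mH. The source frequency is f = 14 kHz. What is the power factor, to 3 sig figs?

0.990

ω = 2πf = 87960 rad/s
X_L = ωL = 176 Ω
Z = 1220 + j176 Ω
|Z| = √(1220² + 176²) = 1230 Ω
∠Z = arctan(176/1220) = 8.21°
cos φ = cos(8.21°) = 0.990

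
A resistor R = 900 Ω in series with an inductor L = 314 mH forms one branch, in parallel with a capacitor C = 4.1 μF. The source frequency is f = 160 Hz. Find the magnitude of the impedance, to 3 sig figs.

ω = 2πf = 1005 rad/s
X_L = ωL = 316 Ω
X_C = 1/(ωC) = 243 Ω
Branch 1 (R+jX_L): Z₁ = 900 + j316 Ω, |Z₁| = 954 Ω
Branch 2 (−jX_C): Z₂ = −j243 Ω
Parallel: Z = Z₁Z₂/(Z₁+Z₂), |Z| = 256 Ω, ∠Z = -75.3°

256 Ω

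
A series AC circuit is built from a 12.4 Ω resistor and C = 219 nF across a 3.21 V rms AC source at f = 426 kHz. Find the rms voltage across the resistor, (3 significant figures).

ω = 2πf = 2.677e+06 rad/s
X_C = 1/(ωC) = 1.71 Ω
Z = 12.4 − j1.71 Ω
|Z| = √(12.4² + 1.71²) = 12.5 Ω
I = V/|Z| = 256 mA
V_R = I·|Z_R| = 0.256 × 12.4 = 3.18 V

3.18 V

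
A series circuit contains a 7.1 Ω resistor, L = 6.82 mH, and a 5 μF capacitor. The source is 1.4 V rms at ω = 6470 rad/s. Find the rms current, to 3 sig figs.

X_L = ωL = 44.1 Ω
X_C = 1/(ωC) = 30.9 Ω
Net reactance X = X_L − X_C = 13.2 Ω
Z = 7.10 + j13.2 Ω
|Z| = √(7.10² + 13.2²) = 15.0 Ω
I = V/|Z| = 1.4/15.0 = 93.3 mA

93.3 mA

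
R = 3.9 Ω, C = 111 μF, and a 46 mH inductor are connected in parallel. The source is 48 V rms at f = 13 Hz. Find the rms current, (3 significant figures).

17.4 A

ω = 2πf = 81.68 rad/s
X_L = ωL = 3.76 Ω
X_C = 1/(ωC) = 110 Ω
Parallel: admittances add. Y = 1/R + 1/(jωL) + jωC
Y = (0.256 − j0.257) S
|Y| = 0.363 S → |Z| = 1/|Y| = 2.75 Ω, ∠Z = −∠Y = 45.1°
I = V/|Z| = 48/2.75 = 17.4 A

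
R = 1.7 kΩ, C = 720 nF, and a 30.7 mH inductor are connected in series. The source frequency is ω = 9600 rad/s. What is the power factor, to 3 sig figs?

X_L = ωL = 295 Ω
X_C = 1/(ωC) = 145 Ω
Net reactance X = X_L − X_C = 150 Ω
Z = 1700 + j150 Ω
|Z| = √(1700² + 150²) = 1710 Ω
∠Z = arctan(150/1700) = 5.04°
cos φ = cos(5.04°) = 0.996

0.996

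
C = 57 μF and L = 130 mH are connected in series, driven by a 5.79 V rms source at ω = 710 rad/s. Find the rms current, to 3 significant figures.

X_L = ωL = 92.3 Ω
X_C = 1/(ωC) = 24.7 Ω
Net reactance X = X_L − X_C = 67.6 Ω
Z = j67.6 Ω
|Z| = √(0² + 67.6²) = 67.6 Ω
I = V/|Z| = 5.79/67.6 = 85.7 mA

85.7 mA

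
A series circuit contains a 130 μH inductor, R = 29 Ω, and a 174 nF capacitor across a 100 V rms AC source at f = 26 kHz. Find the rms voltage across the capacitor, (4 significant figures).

109.3 V

ω = 2πf = 163400 rad/s
X_L = ωL = 21.24 Ω
X_C = 1/(ωC) = 35.18 Ω
Net reactance X = X_L − X_C = -13.94 Ω
Z = 29.00 − j13.94 Ω
|Z| = √(29.00² + 13.94²) = 32.18 Ω
I = V/|Z| = 3.108 A
V_C = I·|Z_C| = 3.108 × 35.18 = 109.3 V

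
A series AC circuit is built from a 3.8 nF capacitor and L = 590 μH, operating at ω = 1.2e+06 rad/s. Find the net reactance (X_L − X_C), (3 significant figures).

489 Ω

X_L = ωL = 708 Ω
X_C = 1/(ωC) = 219 Ω
X = 708 − 219 = 489 Ω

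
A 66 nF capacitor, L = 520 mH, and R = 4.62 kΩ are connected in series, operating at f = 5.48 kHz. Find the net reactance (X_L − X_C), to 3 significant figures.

ω = 2πf = 34430 rad/s
X_L = ωL = 17900 Ω
X_C = 1/(ωC) = 440 Ω
X = 17900 − 440 = 17500 Ω

17500 Ω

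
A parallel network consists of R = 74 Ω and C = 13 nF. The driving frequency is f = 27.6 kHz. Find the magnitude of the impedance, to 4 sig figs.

72.99 Ω

ω = 2πf = 173400 rad/s
X_C = 1/(ωC) = 443.6 Ω
Parallel: admittances add. Y = 1/R + jωC
Y = (0.01351 + j0.002254) S
|Y| = 0.01370 S → |Z| = 1/|Y| = 72.99 Ω, ∠Z = −∠Y = -9.471°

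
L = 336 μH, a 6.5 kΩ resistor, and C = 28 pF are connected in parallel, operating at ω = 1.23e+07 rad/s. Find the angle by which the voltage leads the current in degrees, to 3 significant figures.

-33.7°

X_L = ωL = 4130 Ω
X_C = 1/(ωC) = 2900 Ω
Parallel: admittances add. Y = 1/R + 1/(jωL) + jωC
Y = (0.000154 + j0.000102) S
|Y| = 0.000185 S → |Z| = 1/|Y| = 5410 Ω, ∠Z = −∠Y = -33.7°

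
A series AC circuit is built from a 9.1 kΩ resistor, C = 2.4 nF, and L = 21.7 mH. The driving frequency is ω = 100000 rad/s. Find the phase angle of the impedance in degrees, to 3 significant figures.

X_L = ωL = 2170 Ω
X_C = 1/(ωC) = 4170 Ω
Net reactance X = X_L − X_C = -2000 Ω
Z = 9100 − j2000 Ω
|Z| = √(9100² + 2000²) = 9320 Ω
∠Z = arctan(-2000/9100) = -12.4°

-12.4°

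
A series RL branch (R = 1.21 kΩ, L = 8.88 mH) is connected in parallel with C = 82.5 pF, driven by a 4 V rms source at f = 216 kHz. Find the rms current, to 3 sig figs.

124 μA

ω = 2πf = 1.357e+06 rad/s
X_L = ωL = 12100 Ω
X_C = 1/(ωC) = 8930 Ω
Branch 1 (R+jX_L): Z₁ = 1210 + j12100 Ω, |Z₁| = 12100 Ω
Branch 2 (−jX_C): Z₂ = −j8930 Ω
Parallel: Z = Z₁Z₂/(Z₁+Z₂), |Z| = 32300 Ω, ∠Z = -74.5°
I = V/|Z| = 4/32300 = 124 μA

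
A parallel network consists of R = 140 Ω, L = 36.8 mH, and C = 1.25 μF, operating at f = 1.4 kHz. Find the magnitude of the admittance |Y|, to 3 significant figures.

10.7 mS

ω = 2πf = 8796 rad/s
X_L = ωL = 324 Ω
X_C = 1/(ωC) = 90.9 Ω
Parallel: admittances add. Y = 1/R + 1/(jωL) + jωC
Y = (0.00714 + j0.00791) S
|Y| = 0.0107 S → |Z| = 1/|Y| = 93.9 Ω, ∠Z = −∠Y = -47.9°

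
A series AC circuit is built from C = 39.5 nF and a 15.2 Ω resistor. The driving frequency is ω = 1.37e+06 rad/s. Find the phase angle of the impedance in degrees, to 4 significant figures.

X_C = 1/(ωC) = 18.48 Ω
Z = 15.20 − j18.48 Ω
|Z| = √(15.20² + 18.48²) = 23.93 Ω
∠Z = arctan(-18.48/15.20) = -50.56°

-50.56°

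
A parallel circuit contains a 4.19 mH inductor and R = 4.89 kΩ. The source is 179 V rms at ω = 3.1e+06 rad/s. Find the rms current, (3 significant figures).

X_L = ωL = 13000 Ω
Parallel: admittances add. Y = 1/R + 1/(jωL)
Y = (0.000204 − j7.7e-05) S
|Y| = 0.000219 S → |Z| = 1/|Y| = 4580 Ω, ∠Z = −∠Y = 20.6°
I = V/|Z| = 179/4580 = 39.1 mA

39.1 mA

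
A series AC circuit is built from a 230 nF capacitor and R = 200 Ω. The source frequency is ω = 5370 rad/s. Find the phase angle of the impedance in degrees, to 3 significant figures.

-76.1°

X_C = 1/(ωC) = 810 Ω
Z = 200 − j810 Ω
|Z| = √(200² + 810²) = 834 Ω
∠Z = arctan(-810/200) = -76.1°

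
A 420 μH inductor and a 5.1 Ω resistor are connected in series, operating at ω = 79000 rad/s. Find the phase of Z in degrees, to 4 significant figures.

X_L = ωL = 33.18 Ω
Z = 5.100 + j33.18 Ω
|Z| = √(5.100² + 33.18²) = 33.57 Ω
∠Z = arctan(33.18/5.100) = 81.26°

81.26°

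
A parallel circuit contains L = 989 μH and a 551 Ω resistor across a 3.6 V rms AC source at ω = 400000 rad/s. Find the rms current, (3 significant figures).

11.2 mA

X_L = ωL = 396 Ω
Parallel: admittances add. Y = 1/R + 1/(jωL)
Y = (0.00181 − j0.00253) S
|Y| = 0.00311 S → |Z| = 1/|Y| = 321 Ω, ∠Z = −∠Y = 54.3°
I = V/|Z| = 3.6/321 = 11.2 mA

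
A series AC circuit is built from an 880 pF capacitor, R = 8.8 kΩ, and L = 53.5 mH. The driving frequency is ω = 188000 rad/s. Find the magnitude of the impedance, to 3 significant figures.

X_L = ωL = 10100 Ω
X_C = 1/(ωC) = 6040 Ω
Net reactance X = X_L − X_C = 4010 Ω
Z = 8800 + j4010 Ω
|Z| = √(8800² + 4010²) = 9670 Ω

9670 Ω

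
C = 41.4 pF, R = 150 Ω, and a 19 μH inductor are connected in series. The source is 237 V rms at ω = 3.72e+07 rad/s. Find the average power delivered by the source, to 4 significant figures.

X_L = ωL = 706.8 Ω
X_C = 1/(ωC) = 649.3 Ω
Net reactance X = X_L − X_C = 57.48 Ω
Z = 150.0 + j57.48 Ω
|Z| = √(150.0² + 57.48²) = 160.6 Ω
∠Z = arctan(57.48/150.0) = 20.97°
I = V/|Z| = 1.475 A
P = VI cos φ = 237 × 1.475 × cos(20.97°) = 326.5 W

326.5 W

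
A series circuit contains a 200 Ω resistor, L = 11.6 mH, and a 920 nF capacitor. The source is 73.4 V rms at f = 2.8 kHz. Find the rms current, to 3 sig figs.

ω = 2πf = 17590 rad/s
X_L = ωL = 204 Ω
X_C = 1/(ωC) = 61.8 Ω
Net reactance X = X_L − X_C = 142 Ω
Z = 200 + j142 Ω
|Z| = √(200² + 142²) = 245 Ω
I = V/|Z| = 73.4/245 = 299 mA

299 mA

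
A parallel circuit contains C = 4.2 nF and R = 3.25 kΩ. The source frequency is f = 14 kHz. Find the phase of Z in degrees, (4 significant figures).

ω = 2πf = 87960 rad/s
X_C = 1/(ωC) = 2707 Ω
Parallel: admittances add. Y = 1/R + jωC
Y = (0.0003077 + j0.0003695) S
|Y| = 0.0004808 S → |Z| = 1/|Y| = 2080 Ω, ∠Z = −∠Y = -50.21°

-50.21°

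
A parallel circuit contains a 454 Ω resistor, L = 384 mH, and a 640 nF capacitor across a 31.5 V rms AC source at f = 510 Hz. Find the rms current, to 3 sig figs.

ω = 2πf = 3204 rad/s
X_L = ωL = 1230 Ω
X_C = 1/(ωC) = 488 Ω
Parallel: admittances add. Y = 1/R + 1/(jωL) + jωC
Y = (0.00220 + j0.00124) S
|Y| = 0.00253 S → |Z| = 1/|Y| = 396 Ω, ∠Z = −∠Y = -29.3°
I = V/|Z| = 31.5/396 = 79.6 mA

79.6 mA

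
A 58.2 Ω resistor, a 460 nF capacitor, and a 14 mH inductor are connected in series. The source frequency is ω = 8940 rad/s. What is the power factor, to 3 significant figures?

0.442

X_L = ωL = 125 Ω
X_C = 1/(ωC) = 243 Ω
Net reactance X = X_L − X_C = -118 Ω
Z = 58.2 − j118 Ω
|Z| = √(58.2² + 118²) = 132 Ω
∠Z = arctan(-118/58.2) = -63.7°
cos φ = cos(-63.7°) = 0.442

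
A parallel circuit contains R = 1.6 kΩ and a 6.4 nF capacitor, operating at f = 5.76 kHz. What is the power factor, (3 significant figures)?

0.938

ω = 2πf = 36190 rad/s
X_C = 1/(ωC) = 4320 Ω
Parallel: admittances add. Y = 1/R + jωC
Y = (0.000625 + j0.000232) S
|Y| = 0.000667 S → |Z| = 1/|Y| = 1500 Ω, ∠Z = −∠Y = -20.3°
cos φ = cos(-20.3°) = 0.938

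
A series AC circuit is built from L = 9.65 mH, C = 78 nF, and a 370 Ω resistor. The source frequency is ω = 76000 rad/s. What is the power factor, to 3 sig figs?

0.548

X_L = ωL = 733 Ω
X_C = 1/(ωC) = 169 Ω
Net reactance X = X_L − X_C = 565 Ω
Z = 370 + j565 Ω
|Z| = √(370² + 565²) = 675 Ω
∠Z = arctan(565/370) = 56.8°
cos φ = cos(56.8°) = 0.548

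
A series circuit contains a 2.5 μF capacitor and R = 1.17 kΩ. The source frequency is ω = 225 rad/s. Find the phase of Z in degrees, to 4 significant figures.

-56.65°

X_C = 1/(ωC) = 1778 Ω
Z = 1170 − j1778 Ω
|Z| = √(1170² + 1778²) = 2128 Ω
∠Z = arctan(-1778/1170) = -56.65°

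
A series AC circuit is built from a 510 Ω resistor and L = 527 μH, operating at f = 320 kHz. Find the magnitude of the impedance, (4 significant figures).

ω = 2πf = 2.011e+06 rad/s
X_L = ωL = 1060 Ω
Z = 510.0 + j1060 Ω
|Z| = √(510.0² + 1060²) = 1176 Ω

1176 Ω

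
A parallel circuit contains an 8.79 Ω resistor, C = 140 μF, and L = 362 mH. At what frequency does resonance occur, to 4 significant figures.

22.36 Hz

ω₀ = 1/√(LC) = 1/√(0.362 × 0.00014) = 140.5 rad/s
f₀ = ω₀/(2π) = 22.36 Hz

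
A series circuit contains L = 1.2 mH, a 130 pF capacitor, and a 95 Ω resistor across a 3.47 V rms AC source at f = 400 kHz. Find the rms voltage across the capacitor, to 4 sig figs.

ω = 2πf = 2.513e+06 rad/s
X_L = ωL = 3016 Ω
X_C = 1/(ωC) = 3061 Ω
Net reactance X = X_L − X_C = -44.74 Ω
Z = 95.00 − j44.74 Ω
|Z| = √(95.00² + 44.74²) = 105.0 Ω
I = V/|Z| = 33.04 mA
V_C = I·|Z_C| = 0.03304 × 3061 = 101.1 V

101.1 V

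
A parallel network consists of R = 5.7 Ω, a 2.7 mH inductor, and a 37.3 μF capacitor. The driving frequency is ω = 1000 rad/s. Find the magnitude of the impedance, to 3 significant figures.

2.66 Ω

X_L = ωL = 2.70 Ω
X_C = 1/(ωC) = 26.8 Ω
Parallel: admittances add. Y = 1/R + 1/(jωL) + jωC
Y = (0.175 − j0.333) S
|Y| = 0.376 S → |Z| = 1/|Y| = 2.66 Ω, ∠Z = −∠Y = 62.2°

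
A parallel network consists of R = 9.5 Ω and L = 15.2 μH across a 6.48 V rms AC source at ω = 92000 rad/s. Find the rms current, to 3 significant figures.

4.68 A

X_L = ωL = 1.40 Ω
Parallel: admittances add. Y = 1/R + 1/(jωL)
Y = (0.105 − j0.715) S
|Y| = 0.723 S → |Z| = 1/|Y| = 1.38 Ω, ∠Z = −∠Y = 81.6°
I = V/|Z| = 6.48/1.38 = 4.68 A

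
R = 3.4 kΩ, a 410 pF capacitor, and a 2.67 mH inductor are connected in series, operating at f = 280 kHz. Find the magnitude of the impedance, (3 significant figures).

ω = 2πf = 1.759e+06 rad/s
X_L = ωL = 4700 Ω
X_C = 1/(ωC) = 1390 Ω
Net reactance X = X_L − X_C = 3310 Ω
Z = 3400 + j3310 Ω
|Z| = √(3400² + 3310²) = 4750 Ω

4750 Ω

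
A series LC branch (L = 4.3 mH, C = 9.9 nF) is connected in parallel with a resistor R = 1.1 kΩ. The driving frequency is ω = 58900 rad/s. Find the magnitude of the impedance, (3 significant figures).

879 Ω

X_L = ωL = 253 Ω
X_C = 1/(ωC) = 1710 Ω
Branch 1: Z₁ = R = 1100 Ω
Branch 2 (series LC): Z₂ = j(X_L − X_C) = −j1460 Ω
Parallel: Z = Z₁Z₂/(Z₁+Z₂), |Z| = 879 Ω, ∠Z = -37.0°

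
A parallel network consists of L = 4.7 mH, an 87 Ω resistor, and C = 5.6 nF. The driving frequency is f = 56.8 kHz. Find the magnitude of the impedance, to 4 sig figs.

86.36 Ω

ω = 2πf = 356900 rad/s
X_L = ωL = 1677 Ω
X_C = 1/(ωC) = 500.4 Ω
Parallel: admittances add. Y = 1/R + 1/(jωL) + jωC
Y = (0.01149 + j0.001402) S
|Y| = 0.01158 S → |Z| = 1/|Y| = 86.36 Ω, ∠Z = −∠Y = -6.956°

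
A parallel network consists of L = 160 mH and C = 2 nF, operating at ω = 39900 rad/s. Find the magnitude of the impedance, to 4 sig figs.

13010 Ω

X_L = ωL = 6384 Ω
X_C = 1/(ωC) = 12530 Ω
Parallel: admittances add. Y = 1/(jωL) + jωC
Y = (0 − j7.684e-05) S
|Y| = 7.684e-05 S → |Z| = 1/|Y| = 13010 Ω, ∠Z = −∠Y = 90.00°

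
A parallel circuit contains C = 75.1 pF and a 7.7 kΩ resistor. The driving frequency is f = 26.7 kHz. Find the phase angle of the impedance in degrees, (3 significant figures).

-5.54°

ω = 2πf = 167800 rad/s
X_C = 1/(ωC) = 79400 Ω
Parallel: admittances add. Y = 1/R + jωC
Y = (0.000130 + j1.26e-05) S
|Y| = 0.000130 S → |Z| = 1/|Y| = 7660 Ω, ∠Z = −∠Y = -5.54°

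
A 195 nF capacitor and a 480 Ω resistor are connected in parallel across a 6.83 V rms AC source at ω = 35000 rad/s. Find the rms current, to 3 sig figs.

48.7 mA

X_C = 1/(ωC) = 147 Ω
Parallel: admittances add. Y = 1/R + jωC
Y = (0.00208 + j0.00683) S
|Y| = 0.00714 S → |Z| = 1/|Y| = 140 Ω, ∠Z = −∠Y = -73.0°
I = V/|Z| = 6.83/140 = 48.7 mA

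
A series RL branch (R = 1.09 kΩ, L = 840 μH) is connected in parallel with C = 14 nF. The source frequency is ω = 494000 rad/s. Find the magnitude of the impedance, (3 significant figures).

X_L = ωL = 415 Ω
X_C = 1/(ωC) = 145 Ω
Branch 1 (R+jX_L): Z₁ = 1090 + j415 Ω, |Z₁| = 1170 Ω
Branch 2 (−jX_C): Z₂ = −j145 Ω
Parallel: Z = Z₁Z₂/(Z₁+Z₂), |Z| = 150 Ω, ∠Z = -83.1°

150 Ω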